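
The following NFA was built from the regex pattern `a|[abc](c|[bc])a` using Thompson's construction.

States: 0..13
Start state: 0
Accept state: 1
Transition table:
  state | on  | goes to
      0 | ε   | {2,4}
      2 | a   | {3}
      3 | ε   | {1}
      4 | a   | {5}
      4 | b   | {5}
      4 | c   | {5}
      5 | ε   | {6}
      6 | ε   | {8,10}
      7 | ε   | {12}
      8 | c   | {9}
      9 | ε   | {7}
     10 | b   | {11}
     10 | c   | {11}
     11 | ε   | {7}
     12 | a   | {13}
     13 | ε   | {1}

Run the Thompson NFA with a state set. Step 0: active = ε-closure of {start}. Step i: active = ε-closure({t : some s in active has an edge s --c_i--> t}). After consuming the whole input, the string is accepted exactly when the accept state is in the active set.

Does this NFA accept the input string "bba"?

initial (ε-close {0}): {0,2,4}
'b' @ 1: {5,6,8,10}
'b' @ 2: {7,11,12}
'a' @ 3: {1,13}  ✓accept
end set {1,13} — state 1 in

Answer: ACCEPT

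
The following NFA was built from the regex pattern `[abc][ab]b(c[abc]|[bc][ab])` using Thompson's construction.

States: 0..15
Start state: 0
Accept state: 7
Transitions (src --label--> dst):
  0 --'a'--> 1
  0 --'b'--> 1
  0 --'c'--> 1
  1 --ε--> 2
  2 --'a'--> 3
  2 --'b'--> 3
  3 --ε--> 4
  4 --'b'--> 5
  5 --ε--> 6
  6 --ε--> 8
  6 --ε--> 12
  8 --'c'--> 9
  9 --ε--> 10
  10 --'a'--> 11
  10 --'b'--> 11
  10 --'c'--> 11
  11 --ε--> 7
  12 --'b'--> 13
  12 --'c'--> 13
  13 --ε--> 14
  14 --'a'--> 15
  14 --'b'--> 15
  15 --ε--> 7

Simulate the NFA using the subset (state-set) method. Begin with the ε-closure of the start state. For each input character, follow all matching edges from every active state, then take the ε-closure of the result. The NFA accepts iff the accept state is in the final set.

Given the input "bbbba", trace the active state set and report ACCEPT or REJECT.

start: ε-closure({0}) = {0}
'b' @ 1: {1,2}
'b' @ 2: {3,4}
'b' @ 3: {5,6,8,12}
'b' @ 4: {13,14}
'a' @ 5: {7,15}  [accepting]
after full input: {7,15}  (accept=7 in)

Answer: ACCEPT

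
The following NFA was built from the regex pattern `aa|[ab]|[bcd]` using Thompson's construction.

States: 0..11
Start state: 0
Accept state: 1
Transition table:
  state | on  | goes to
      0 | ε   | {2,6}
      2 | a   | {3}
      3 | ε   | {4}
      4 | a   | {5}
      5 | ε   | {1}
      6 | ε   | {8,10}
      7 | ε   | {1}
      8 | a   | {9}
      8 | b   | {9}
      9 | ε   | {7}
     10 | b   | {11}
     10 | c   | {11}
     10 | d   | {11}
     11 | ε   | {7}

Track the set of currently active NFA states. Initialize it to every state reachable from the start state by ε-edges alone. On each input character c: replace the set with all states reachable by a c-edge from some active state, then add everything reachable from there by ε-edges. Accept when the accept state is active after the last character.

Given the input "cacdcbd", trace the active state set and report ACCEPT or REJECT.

Answer: REJECT

Derivation:
initial (ε-close {0}): {0,2,6,8,10}
'c' @ 1: {1,7,11}  (accept∈set)
'a' @ 2: {}  — no active states
rest 'cdcbd' ignored (set empty)
after full input: {}  (accept=1 not in)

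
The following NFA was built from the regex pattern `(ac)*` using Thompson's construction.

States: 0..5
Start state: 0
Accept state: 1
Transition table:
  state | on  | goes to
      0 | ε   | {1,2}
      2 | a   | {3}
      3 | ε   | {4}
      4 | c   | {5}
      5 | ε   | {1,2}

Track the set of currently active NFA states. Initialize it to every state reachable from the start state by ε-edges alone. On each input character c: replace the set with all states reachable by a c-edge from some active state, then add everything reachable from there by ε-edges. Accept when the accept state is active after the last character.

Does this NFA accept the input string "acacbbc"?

Answer: REJECT

Trace:
S₀ = ε-closure({0}) = {0,1,2}
'a' @ 1: {3,4}
'c' @ 2: {1,2,5}  ✓accept
'a' @ 3: {3,4}
'c' @ 4: {1,2,5}  ✓accept
'b' @ 5: {}  — state set empty
rest 'bc' ignored (set empty)
after full input: {}  (accept=1 not in)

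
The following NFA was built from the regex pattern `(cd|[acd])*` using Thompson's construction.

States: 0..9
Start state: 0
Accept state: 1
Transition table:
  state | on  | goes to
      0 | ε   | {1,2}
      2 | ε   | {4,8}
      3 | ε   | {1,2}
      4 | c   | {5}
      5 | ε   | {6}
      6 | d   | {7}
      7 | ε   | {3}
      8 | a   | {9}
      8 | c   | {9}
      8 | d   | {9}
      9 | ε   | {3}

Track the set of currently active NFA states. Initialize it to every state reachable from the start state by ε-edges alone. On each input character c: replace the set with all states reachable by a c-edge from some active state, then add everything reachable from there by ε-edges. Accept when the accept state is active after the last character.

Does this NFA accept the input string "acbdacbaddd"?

start: ε-closure({0}) = {0,1,2,4,8}
'a' @ 1: {1,2,3,4,8,9}  (accept∈set)
'c' @ 2: {1,2,3,4,5,6,8,9}  (accept∈set)
'b' @ 3: {}  — dead — no transitions
rest 'dacbaddd' ignored (set empty)
final: {}; accept 1 not in set

Answer: REJECT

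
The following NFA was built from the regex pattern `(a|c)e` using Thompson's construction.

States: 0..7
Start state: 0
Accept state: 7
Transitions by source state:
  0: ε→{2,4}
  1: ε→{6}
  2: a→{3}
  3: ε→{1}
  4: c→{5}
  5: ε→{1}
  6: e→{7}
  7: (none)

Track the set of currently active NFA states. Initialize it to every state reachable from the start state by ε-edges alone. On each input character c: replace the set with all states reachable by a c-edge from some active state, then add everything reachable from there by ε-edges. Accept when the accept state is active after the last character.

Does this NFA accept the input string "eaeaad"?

Answer: REJECT

Derivation:
S₀ = ε-closure({0}) = {0,2,4}
'e' @ 1: {}  — no active states
rest 'aeaad' ignored (set empty)
end set {} — state 7 not in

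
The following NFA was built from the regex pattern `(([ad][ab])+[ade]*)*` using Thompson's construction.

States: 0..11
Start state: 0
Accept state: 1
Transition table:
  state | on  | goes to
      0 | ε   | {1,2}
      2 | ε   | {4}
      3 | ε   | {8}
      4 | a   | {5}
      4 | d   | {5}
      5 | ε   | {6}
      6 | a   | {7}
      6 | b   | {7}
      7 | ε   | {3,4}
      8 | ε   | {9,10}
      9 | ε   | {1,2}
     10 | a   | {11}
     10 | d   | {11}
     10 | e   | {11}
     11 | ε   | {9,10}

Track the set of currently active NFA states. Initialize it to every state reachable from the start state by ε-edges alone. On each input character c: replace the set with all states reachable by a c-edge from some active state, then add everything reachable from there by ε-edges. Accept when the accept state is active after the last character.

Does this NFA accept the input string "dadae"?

Answer: ACCEPT

Trace:
S₀ = ε-closure({0}) = {0,1,2,4}
'd' @ 1: {5,6}
'a' @ 2: {1,2,3,4,7,8,9,10}  [accepting]
'd' @ 3: {1,2,4,5,6,9,10,11}  [accepting]
'a' @ 4: {1,2,3,4,5,6,7,8,9,10,11}  [accepting]
'e' @ 5: {1,2,4,9,10,11}  [accepting]
after full input: {1,2,4,9,10,11}  (accept=1 in)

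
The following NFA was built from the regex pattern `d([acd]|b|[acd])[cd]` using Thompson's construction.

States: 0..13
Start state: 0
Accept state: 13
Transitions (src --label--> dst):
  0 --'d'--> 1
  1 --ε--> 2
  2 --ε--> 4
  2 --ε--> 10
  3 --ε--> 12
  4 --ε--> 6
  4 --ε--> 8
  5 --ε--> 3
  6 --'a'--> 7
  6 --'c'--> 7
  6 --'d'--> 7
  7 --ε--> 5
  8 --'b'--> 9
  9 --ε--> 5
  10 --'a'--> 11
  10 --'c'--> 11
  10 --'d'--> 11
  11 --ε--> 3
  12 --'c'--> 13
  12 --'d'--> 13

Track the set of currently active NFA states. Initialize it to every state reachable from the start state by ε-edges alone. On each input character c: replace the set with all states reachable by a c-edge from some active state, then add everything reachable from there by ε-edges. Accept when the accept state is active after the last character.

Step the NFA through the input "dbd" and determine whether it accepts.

Answer: ACCEPT

Derivation:
initial (ε-close {0}): {0}
'd' @ 1: {1,2,4,6,8,10}
'b' @ 2: {3,5,9,12}
'd' @ 3: {13}  ✓accept
after full input: {13}  (accept=13 in)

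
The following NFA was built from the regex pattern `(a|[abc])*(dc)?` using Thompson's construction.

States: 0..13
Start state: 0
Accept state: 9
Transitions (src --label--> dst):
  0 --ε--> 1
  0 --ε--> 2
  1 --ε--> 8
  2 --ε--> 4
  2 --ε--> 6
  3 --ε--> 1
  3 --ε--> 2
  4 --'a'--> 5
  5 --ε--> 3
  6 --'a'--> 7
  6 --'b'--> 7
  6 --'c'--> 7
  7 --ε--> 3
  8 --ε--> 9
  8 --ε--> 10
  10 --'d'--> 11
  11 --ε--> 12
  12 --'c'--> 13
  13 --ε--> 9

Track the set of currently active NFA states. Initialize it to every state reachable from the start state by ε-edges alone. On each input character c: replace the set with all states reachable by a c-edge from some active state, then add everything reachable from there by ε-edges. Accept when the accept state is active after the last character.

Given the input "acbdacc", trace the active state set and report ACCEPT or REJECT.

Answer: REJECT

Derivation:
initial (ε-close {0}): {0,1,2,4,6,8,9,10}
'a' @ 1: {1,2,3,4,5,6,7,8,9,10}  ✓accept
'c' @ 2: {1,2,3,4,6,7,8,9,10}  ✓accept
'b' @ 3: {1,2,3,4,6,7,8,9,10}  ✓accept
'd' @ 4: {11,12}
'a' @ 5: {}  — state set empty
rest 'cc' ignored (set empty)
final: {}; accept 9 not in set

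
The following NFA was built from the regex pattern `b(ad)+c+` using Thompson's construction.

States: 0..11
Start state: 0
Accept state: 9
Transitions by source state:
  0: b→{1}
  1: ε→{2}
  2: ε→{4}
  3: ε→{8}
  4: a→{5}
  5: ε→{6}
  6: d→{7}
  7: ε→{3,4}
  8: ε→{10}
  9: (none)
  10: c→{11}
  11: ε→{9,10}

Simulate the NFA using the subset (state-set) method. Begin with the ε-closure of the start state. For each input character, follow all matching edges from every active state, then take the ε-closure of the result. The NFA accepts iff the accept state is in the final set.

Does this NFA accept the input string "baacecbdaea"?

Answer: REJECT

Steps:
initial (ε-close {0}): {0}
'b' @ 1: {1,2,4}
'a' @ 2: {5,6}
'a' @ 3: {}  — no active states
rest 'cecbdaea' ignored (set empty)
end set {} — state 9 not in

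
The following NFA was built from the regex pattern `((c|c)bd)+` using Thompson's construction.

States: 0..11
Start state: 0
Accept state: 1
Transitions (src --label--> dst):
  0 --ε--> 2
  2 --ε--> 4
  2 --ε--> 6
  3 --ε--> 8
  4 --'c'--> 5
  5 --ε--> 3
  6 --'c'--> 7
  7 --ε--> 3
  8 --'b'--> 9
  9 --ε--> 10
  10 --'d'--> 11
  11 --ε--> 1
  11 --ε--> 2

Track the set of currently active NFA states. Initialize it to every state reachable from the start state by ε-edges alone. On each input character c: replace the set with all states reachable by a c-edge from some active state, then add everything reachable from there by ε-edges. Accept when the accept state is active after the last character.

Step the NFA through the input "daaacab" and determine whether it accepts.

Answer: REJECT

Derivation:
S₀ = ε-closure({0}) = {0,2,4,6}
'd' @ 1: {}  — no active states
rest 'aaacab' ignored (set empty)
after full input: {}  (accept=1 not in)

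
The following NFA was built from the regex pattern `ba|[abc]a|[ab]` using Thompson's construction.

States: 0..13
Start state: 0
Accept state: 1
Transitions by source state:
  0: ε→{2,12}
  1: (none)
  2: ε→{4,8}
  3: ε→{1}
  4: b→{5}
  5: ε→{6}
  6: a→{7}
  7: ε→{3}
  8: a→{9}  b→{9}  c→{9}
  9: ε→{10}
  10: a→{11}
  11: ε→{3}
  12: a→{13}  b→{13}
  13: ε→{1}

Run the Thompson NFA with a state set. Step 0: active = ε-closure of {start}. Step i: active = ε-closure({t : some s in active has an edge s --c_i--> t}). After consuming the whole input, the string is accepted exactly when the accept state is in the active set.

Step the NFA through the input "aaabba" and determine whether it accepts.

Answer: REJECT

Steps:
initial (ε-close {0}): {0,2,4,8,12}
'a' @ 1: {1,9,10,13}  [accepting]
'a' @ 2: {1,3,11}  [accepting]
'a' @ 3: {}  — dead — no transitions
rest 'bba' ignored (set empty)
final: {}; accept 1 not in set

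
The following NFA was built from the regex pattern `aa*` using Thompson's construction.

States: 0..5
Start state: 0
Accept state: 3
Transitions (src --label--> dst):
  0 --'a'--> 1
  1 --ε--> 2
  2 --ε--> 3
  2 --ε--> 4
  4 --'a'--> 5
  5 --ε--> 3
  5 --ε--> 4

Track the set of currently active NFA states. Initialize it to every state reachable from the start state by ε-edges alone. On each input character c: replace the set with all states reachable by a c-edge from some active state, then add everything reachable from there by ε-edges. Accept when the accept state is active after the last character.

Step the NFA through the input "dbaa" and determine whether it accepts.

Answer: REJECT

Derivation:
initial (ε-close {0}): {0}
'd' @ 1: {}  — dead — no transitions
rest 'baa' ignored (set empty)
final: {}; accept 3 not in set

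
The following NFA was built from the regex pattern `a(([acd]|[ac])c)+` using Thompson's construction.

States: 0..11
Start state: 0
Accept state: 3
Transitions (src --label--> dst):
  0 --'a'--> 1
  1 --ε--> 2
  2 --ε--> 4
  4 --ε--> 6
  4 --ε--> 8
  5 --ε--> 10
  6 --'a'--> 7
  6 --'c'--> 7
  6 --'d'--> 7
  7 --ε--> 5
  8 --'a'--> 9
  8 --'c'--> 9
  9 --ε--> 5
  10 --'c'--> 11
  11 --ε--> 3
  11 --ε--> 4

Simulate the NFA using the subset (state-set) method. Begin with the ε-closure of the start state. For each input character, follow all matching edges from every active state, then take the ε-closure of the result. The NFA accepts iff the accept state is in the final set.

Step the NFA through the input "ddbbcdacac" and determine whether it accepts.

Answer: REJECT

Steps:
initial (ε-close {0}): {0}
'd' @ 1: {}  — state set empty
rest 'dbbcdacac' ignored (set empty)
final: {}; accept 3 not in set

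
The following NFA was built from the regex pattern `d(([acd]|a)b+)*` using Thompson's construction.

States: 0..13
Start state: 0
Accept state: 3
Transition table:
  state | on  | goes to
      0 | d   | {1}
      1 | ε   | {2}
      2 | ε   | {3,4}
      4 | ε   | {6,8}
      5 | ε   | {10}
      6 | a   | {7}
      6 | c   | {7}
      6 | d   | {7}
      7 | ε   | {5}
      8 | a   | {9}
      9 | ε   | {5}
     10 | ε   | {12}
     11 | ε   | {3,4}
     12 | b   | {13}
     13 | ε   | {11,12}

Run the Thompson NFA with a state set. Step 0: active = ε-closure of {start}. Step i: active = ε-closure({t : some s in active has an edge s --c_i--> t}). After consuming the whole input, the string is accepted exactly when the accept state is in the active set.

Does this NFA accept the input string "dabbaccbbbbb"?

Answer: REJECT

Steps:
start: ε-closure({0}) = {0}
'd' @ 1: {1,2,3,4,6,8}  [accepting]
'a' @ 2: {5,7,9,10,12}
'b' @ 3: {3,4,6,8,11,12,13}  [accepting]
'b' @ 4: {3,4,6,8,11,12,13}  [accepting]
'a' @ 5: {5,7,9,10,12}
'c' @ 6: {}  — dead — no transitions
rest 'cbbbbb' ignored (set empty)
final: {}; accept 3 not in set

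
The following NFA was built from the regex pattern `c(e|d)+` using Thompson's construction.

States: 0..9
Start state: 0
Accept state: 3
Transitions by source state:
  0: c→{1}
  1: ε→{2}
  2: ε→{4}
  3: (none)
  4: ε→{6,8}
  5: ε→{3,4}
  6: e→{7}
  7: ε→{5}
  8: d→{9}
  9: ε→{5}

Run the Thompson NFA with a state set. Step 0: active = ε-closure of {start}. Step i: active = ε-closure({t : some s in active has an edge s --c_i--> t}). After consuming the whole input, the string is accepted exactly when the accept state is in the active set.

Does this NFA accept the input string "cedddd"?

initial (ε-close {0}): {0}
'c' @ 1: {1,2,4,6,8}
'e' @ 2: {3,4,5,6,7,8}  ✓accept
'd' @ 3: {3,4,5,6,8,9}  ✓accept
'd' @ 4: {3,4,5,6,8,9}  ✓accept
'd' @ 5: {3,4,5,6,8,9}  ✓accept
'd' @ 6: {3,4,5,6,8,9}  ✓accept
final: {3,4,5,6,8,9}; accept 3 in set

Answer: ACCEPT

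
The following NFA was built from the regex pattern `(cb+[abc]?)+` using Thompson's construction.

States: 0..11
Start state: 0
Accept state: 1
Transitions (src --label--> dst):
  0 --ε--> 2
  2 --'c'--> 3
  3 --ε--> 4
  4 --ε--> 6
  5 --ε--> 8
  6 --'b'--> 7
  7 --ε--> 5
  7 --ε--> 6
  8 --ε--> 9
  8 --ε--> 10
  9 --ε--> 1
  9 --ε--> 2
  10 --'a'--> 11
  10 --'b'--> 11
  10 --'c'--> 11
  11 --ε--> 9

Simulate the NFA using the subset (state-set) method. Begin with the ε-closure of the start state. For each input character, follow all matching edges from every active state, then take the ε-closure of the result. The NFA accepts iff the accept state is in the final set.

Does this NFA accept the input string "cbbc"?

Answer: ACCEPT

Steps:
initial (ε-close {0}): {0,2}
'c' @ 1: {3,4,6}
'b' @ 2: {1,2,5,6,7,8,9,10}  ✓accept
'b' @ 3: {1,2,5,6,7,8,9,10,11}  ✓accept
'c' @ 4: {1,2,3,4,6,9,11}  ✓accept
end set {1,2,3,4,6,9,11} — state 1 in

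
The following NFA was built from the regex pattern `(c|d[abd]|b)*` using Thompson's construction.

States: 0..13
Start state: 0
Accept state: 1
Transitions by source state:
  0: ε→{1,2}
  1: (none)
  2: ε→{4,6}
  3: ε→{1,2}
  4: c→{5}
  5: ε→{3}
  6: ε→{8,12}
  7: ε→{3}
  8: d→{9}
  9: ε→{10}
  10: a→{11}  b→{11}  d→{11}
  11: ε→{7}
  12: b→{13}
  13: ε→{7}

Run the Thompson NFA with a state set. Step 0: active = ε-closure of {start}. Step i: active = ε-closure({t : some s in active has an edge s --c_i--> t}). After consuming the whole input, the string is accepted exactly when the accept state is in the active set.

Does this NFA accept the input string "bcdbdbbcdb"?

start: ε-closure({0}) = {0,1,2,4,6,8,12}
'b' @ 1: {1,2,3,4,6,7,8,12,13}  [accepting]
'c' @ 2: {1,2,3,4,5,6,8,12}  [accepting]
'd' @ 3: {9,10}
'b' @ 4: {1,2,3,4,6,7,8,11,12}  [accepting]
'd' @ 5: {9,10}
'b' @ 6: {1,2,3,4,6,7,8,11,12}  [accepting]
'b' @ 7: {1,2,3,4,6,7,8,12,13}  [accepting]
'c' @ 8: {1,2,3,4,5,6,8,12}  [accepting]
'd' @ 9: {9,10}
'b' @ 10: {1,2,3,4,6,7,8,11,12}  [accepting]
final: {1,2,3,4,6,7,8,11,12}; accept 1 in set

Answer: ACCEPT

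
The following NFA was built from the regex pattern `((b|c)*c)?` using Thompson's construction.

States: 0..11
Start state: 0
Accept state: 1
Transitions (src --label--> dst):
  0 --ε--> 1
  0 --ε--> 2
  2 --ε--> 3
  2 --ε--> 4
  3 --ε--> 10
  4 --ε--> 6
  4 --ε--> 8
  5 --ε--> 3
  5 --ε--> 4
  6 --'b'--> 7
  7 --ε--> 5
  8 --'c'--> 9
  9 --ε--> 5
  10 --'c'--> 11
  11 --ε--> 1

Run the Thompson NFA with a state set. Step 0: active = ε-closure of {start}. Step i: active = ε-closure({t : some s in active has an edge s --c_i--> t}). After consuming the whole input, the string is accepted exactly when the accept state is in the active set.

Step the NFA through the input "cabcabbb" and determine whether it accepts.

Answer: REJECT

Steps:
initial (ε-close {0}): {0,1,2,3,4,6,8,10}
'c' @ 1: {1,3,4,5,6,8,9,10,11}  [accepting]
'a' @ 2: {}  — no active states
rest 'bcabbb' ignored (set empty)
after full input: {}  (accept=1 not in)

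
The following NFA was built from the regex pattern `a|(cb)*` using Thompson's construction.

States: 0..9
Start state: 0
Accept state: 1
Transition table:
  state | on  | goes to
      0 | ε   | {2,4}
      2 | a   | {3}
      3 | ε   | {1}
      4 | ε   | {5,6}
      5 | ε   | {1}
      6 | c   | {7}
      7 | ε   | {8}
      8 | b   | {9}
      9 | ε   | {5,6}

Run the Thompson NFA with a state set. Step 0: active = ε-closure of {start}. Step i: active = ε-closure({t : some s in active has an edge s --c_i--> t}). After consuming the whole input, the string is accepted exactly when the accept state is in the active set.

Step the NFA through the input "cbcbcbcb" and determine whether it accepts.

Answer: ACCEPT

Derivation:
S₀ = ε-closure({0}) = {0,1,2,4,5,6}
'c' @ 1: {7,8}
'b' @ 2: {1,5,6,9}  ✓accept
'c' @ 3: {7,8}
'b' @ 4: {1,5,6,9}  ✓accept
'c' @ 5: {7,8}
'b' @ 6: {1,5,6,9}  ✓accept
'c' @ 7: {7,8}
'b' @ 8: {1,5,6,9}  ✓accept
after full input: {1,5,6,9}  (accept=1 in)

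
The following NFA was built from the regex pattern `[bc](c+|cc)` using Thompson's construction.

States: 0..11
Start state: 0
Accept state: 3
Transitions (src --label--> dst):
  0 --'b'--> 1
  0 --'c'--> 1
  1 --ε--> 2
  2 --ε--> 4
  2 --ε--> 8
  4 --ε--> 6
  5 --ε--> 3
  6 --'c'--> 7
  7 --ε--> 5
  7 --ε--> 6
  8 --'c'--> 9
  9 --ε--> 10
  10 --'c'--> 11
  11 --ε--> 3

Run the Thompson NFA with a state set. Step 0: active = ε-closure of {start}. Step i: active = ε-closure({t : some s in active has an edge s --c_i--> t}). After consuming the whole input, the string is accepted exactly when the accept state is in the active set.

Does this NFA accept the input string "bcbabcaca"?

S₀ = ε-closure({0}) = {0}
'b' @ 1: {1,2,4,6,8}
'c' @ 2: {3,5,6,7,9,10}  ✓accept
'b' @ 3: {}  — no active states
rest 'abcaca' ignored (set empty)
after full input: {}  (accept=3 not in)

Answer: REJECT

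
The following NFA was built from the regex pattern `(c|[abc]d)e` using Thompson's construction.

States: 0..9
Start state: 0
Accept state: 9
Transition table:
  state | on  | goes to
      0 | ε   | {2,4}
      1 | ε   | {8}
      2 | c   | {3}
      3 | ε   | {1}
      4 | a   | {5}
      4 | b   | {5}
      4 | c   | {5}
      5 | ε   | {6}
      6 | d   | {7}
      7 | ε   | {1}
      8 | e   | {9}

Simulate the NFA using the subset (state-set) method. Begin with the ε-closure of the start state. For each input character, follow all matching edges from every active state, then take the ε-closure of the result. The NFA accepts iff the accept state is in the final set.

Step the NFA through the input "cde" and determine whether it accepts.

initial (ε-close {0}): {0,2,4}
'c' @ 1: {1,3,5,6,8}
'd' @ 2: {1,7,8}
'e' @ 3: {9}  ✓accept
after full input: {9}  (accept=9 in)

Answer: ACCEPT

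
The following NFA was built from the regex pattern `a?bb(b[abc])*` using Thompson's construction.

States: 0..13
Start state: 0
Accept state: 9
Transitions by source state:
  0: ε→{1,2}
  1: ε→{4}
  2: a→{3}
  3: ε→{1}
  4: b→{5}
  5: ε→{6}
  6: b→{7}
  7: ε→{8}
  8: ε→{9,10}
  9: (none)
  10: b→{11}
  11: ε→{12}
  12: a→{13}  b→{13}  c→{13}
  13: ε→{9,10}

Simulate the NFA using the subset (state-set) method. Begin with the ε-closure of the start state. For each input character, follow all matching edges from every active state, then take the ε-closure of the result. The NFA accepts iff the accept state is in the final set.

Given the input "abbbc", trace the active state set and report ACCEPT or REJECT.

Answer: ACCEPT

Steps:
S₀ = ε-closure({0}) = {0,1,2,4}
'a' @ 1: {1,3,4}
'b' @ 2: {5,6}
'b' @ 3: {7,8,9,10}  [accepting]
'b' @ 4: {11,12}
'c' @ 5: {9,10,13}  [accepting]
final: {9,10,13}; accept 9 in set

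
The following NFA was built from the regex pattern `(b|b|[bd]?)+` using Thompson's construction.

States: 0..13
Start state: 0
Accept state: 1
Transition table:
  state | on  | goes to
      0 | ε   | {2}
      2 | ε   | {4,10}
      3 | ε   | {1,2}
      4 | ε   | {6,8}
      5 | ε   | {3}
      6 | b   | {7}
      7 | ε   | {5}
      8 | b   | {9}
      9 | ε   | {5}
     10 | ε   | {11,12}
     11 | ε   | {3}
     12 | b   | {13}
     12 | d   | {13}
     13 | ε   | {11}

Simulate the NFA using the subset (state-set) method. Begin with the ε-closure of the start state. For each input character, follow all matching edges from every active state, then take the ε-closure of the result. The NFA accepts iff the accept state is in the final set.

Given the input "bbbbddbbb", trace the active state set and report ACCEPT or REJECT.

Answer: ACCEPT

Trace:
initial (ε-close {0}): {0,1,2,3,4,6,8,10,11,12}
'b' @ 1: {1,2,3,4,5,6,7,8,9,10,11,12,13}  ✓accept
'b' @ 2: {1,2,3,4,5,6,7,8,9,10,11,12,13}  ✓accept
'b' @ 3: {1,2,3,4,5,6,7,8,9,10,11,12,13}  ✓accept
'b' @ 4: {1,2,3,4,5,6,7,8,9,10,11,12,13}  ✓accept
'd' @ 5: {1,2,3,4,6,8,10,11,12,13}  ✓accept
'd' @ 6: {1,2,3,4,6,8,10,11,12,13}  ✓accept
'b' @ 7: {1,2,3,4,5,6,7,8,9,10,11,12,13}  ✓accept
'b' @ 8: {1,2,3,4,5,6,7,8,9,10,11,12,13}  ✓accept
'b' @ 9: {1,2,3,4,5,6,7,8,9,10,11,12,13}  ✓accept
after full input: {1,2,3,4,5,6,7,8,9,10,11,12,13}  (accept=1 in)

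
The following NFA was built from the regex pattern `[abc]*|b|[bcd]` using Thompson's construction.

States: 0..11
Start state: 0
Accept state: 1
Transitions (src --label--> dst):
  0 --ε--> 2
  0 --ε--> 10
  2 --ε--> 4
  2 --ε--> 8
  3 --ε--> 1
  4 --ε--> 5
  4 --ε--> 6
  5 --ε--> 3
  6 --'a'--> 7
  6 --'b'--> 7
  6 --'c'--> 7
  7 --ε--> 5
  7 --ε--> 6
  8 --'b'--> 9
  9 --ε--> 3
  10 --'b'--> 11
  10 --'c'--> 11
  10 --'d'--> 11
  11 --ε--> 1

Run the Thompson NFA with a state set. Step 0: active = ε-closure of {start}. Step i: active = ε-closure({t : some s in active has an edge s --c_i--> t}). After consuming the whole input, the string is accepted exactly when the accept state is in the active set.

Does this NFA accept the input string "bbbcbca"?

S₀ = ε-closure({0}) = {0,1,2,3,4,5,6,8,10}
'b' @ 1: {1,3,5,6,7,9,11}  ✓accept
'b' @ 2: {1,3,5,6,7}  ✓accept
'b' @ 3: {1,3,5,6,7}  ✓accept
'c' @ 4: {1,3,5,6,7}  ✓accept
'b' @ 5: {1,3,5,6,7}  ✓accept
'c' @ 6: {1,3,5,6,7}  ✓accept
'a' @ 7: {1,3,5,6,7}  ✓accept
final: {1,3,5,6,7}; accept 1 in set

Answer: ACCEPT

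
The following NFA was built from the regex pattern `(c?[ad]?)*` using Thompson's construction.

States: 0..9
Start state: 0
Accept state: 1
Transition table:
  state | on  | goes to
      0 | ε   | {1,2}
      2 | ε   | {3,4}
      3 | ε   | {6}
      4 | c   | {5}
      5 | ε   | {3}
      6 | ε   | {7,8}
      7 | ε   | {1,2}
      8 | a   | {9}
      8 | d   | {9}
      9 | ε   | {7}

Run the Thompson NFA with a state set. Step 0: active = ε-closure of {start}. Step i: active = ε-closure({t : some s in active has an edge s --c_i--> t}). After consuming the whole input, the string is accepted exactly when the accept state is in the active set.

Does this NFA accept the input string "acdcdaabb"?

initial (ε-close {0}): {0,1,2,3,4,6,7,8}
'a' @ 1: {1,2,3,4,6,7,8,9}  [accepting]
'c' @ 2: {1,2,3,4,5,6,7,8}  [accepting]
'd' @ 3: {1,2,3,4,6,7,8,9}  [accepting]
'c' @ 4: {1,2,3,4,5,6,7,8}  [accepting]
'd' @ 5: {1,2,3,4,6,7,8,9}  [accepting]
'a' @ 6: {1,2,3,4,6,7,8,9}  [accepting]
'a' @ 7: {1,2,3,4,6,7,8,9}  [accepting]
'b' @ 8: {}  — dead — no transitions
rest 'b' ignored (set empty)
end set {} — state 1 not in

Answer: REJECT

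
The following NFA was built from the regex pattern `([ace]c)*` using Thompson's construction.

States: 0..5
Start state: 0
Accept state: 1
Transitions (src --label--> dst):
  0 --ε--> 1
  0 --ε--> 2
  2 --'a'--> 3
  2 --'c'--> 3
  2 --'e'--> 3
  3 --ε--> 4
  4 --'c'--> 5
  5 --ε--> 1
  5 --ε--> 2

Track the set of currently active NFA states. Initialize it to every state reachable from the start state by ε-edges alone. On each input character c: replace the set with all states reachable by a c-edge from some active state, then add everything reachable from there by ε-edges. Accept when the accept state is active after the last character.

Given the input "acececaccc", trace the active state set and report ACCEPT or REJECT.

initial (ε-close {0}): {0,1,2}
'a' @ 1: {3,4}
'c' @ 2: {1,2,5}  [accepting]
'e' @ 3: {3,4}
'c' @ 4: {1,2,5}  [accepting]
'e' @ 5: {3,4}
'c' @ 6: {1,2,5}  [accepting]
'a' @ 7: {3,4}
'c' @ 8: {1,2,5}  [accepting]
'c' @ 9: {3,4}
'c' @ 10: {1,2,5}  [accepting]
after full input: {1,2,5}  (accept=1 in)

Answer: ACCEPT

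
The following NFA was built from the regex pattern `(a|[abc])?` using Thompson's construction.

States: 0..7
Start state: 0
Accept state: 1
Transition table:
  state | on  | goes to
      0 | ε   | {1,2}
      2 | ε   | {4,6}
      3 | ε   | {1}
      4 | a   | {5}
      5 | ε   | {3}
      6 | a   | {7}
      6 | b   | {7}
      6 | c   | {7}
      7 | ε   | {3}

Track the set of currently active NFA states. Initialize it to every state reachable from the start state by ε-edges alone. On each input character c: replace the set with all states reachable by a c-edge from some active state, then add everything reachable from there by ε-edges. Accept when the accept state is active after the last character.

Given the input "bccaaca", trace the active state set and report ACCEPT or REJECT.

start: ε-closure({0}) = {0,1,2,4,6}
'b' @ 1: {1,3,7}  [accepting]
'c' @ 2: {}  — no active states
rest 'caaca' ignored (set empty)
after full input: {}  (accept=1 not in)

Answer: REJECT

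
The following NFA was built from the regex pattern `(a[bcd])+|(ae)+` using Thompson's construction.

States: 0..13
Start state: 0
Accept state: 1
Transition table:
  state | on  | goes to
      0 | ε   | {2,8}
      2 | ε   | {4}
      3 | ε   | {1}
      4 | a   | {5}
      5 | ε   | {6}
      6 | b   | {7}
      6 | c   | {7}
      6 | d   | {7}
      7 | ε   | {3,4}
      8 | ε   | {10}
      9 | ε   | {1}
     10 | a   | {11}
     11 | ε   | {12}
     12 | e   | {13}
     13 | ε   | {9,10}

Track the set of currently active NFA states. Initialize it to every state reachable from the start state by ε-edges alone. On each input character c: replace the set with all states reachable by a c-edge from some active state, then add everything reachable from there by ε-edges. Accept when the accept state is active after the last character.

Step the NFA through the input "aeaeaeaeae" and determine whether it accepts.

initial (ε-close {0}): {0,2,4,8,10}
'a' @ 1: {5,6,11,12}
'e' @ 2: {1,9,10,13}  (accept∈set)
'a' @ 3: {11,12}
'e' @ 4: {1,9,10,13}  (accept∈set)
'a' @ 5: {11,12}
'e' @ 6: {1,9,10,13}  (accept∈set)
'a' @ 7: {11,12}
'e' @ 8: {1,9,10,13}  (accept∈set)
'a' @ 9: {11,12}
'e' @ 10: {1,9,10,13}  (accept∈set)
final: {1,9,10,13}; accept 1 in set

Answer: ACCEPT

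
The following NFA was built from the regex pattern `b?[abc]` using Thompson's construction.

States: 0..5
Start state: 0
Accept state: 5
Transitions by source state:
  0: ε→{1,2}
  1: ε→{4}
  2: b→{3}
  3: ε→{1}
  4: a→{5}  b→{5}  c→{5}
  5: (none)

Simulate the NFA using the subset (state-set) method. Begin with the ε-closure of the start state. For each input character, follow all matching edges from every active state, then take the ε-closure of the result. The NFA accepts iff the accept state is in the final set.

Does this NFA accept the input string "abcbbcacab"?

initial (ε-close {0}): {0,1,2,4}
'a' @ 1: {5}  [accepting]
'b' @ 2: {}  — dead — no transitions
rest 'cbbcacab' ignored (set empty)
final: {}; accept 5 not in set

Answer: REJECT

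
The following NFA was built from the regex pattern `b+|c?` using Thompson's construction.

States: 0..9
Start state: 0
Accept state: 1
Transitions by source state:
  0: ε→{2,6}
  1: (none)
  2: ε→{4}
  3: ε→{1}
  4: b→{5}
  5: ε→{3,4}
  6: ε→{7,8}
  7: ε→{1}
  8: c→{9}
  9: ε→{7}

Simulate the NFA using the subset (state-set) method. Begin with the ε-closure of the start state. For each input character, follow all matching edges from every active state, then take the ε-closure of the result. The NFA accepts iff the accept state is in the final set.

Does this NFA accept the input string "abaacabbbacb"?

Answer: REJECT

Steps:
initial (ε-close {0}): {0,1,2,4,6,7,8}
'a' @ 1: {}  — no active states
rest 'baacabbbacb' ignored (set empty)
final: {}; accept 1 not in set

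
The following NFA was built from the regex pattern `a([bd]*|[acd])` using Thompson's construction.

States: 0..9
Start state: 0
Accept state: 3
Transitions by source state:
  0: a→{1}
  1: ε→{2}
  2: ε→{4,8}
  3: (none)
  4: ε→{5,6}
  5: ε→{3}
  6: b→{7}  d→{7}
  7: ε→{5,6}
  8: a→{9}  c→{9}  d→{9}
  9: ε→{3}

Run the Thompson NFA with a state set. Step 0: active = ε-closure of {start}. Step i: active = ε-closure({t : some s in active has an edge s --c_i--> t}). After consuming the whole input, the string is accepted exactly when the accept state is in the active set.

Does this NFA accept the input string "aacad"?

Answer: REJECT

Steps:
start: ε-closure({0}) = {0}
'a' @ 1: {1,2,3,4,5,6,8}  [accepting]
'a' @ 2: {3,9}  [accepting]
'c' @ 3: {}  — dead — no transitions
rest 'ad' ignored (set empty)
end set {} — state 3 not in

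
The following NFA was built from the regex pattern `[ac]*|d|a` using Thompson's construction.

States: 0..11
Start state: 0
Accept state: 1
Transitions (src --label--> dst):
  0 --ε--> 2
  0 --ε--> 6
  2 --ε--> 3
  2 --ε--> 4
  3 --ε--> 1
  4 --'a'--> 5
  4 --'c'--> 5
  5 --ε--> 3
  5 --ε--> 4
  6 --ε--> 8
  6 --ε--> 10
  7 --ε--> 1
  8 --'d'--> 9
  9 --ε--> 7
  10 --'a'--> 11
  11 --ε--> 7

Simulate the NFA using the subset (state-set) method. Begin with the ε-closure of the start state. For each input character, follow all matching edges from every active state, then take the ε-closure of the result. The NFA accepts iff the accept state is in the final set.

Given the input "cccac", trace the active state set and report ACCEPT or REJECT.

Answer: ACCEPT

Derivation:
S₀ = ε-closure({0}) = {0,1,2,3,4,6,8,10}
'c' @ 1: {1,3,4,5}  ✓accept
'c' @ 2: {1,3,4,5}  ✓accept
'c' @ 3: {1,3,4,5}  ✓accept
'a' @ 4: {1,3,4,5}  ✓accept
'c' @ 5: {1,3,4,5}  ✓accept
final: {1,3,4,5}; accept 1 in set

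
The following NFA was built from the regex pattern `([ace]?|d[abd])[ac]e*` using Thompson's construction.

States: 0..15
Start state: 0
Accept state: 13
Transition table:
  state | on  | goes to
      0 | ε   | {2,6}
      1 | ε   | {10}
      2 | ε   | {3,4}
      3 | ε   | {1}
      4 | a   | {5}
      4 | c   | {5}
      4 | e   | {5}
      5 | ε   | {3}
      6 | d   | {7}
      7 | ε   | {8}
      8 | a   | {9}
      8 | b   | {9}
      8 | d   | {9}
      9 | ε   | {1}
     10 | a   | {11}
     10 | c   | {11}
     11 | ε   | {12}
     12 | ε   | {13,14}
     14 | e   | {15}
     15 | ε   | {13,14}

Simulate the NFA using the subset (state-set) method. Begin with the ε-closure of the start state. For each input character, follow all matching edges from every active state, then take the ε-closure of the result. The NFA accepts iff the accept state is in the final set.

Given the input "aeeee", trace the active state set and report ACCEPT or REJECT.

Answer: ACCEPT

Trace:
initial (ε-close {0}): {0,1,2,3,4,6,10}
'a' @ 1: {1,3,5,10,11,12,13,14}  [accepting]
'e' @ 2: {13,14,15}  [accepting]
'e' @ 3: {13,14,15}  [accepting]
'e' @ 4: {13,14,15}  [accepting]
'e' @ 5: {13,14,15}  [accepting]
after full input: {13,14,15}  (accept=13 in)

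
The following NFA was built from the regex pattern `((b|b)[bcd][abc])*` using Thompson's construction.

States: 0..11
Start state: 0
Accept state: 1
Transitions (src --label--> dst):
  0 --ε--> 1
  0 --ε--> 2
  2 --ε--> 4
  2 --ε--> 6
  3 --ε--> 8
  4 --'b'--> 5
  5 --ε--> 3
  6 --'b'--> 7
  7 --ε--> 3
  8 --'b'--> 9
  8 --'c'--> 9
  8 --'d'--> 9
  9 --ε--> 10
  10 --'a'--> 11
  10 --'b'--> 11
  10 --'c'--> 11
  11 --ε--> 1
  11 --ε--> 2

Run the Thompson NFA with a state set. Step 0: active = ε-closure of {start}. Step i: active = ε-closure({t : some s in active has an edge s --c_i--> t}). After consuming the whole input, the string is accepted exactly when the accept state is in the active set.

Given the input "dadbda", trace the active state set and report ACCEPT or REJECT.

Answer: REJECT

Steps:
S₀ = ε-closure({0}) = {0,1,2,4,6}
'd' @ 1: {}  — no active states
rest 'adbda' ignored (set empty)
end set {} — state 1 not in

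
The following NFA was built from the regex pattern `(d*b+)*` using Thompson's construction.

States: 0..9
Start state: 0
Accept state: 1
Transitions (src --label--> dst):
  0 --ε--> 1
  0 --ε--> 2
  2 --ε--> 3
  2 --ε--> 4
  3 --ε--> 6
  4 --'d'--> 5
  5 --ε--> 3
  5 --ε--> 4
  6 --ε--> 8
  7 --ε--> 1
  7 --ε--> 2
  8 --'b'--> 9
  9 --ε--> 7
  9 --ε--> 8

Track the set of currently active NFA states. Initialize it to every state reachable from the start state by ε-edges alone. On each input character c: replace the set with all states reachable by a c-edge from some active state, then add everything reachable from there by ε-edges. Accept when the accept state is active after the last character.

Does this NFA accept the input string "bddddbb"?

initial (ε-close {0}): {0,1,2,3,4,6,8}
'b' @ 1: {1,2,3,4,6,7,8,9}  (accept∈set)
'd' @ 2: {3,4,5,6,8}
'd' @ 3: {3,4,5,6,8}
'd' @ 4: {3,4,5,6,8}
'd' @ 5: {3,4,5,6,8}
'b' @ 6: {1,2,3,4,6,7,8,9}  (accept∈set)
'b' @ 7: {1,2,3,4,6,7,8,9}  (accept∈set)
final: {1,2,3,4,6,7,8,9}; accept 1 in set

Answer: ACCEPT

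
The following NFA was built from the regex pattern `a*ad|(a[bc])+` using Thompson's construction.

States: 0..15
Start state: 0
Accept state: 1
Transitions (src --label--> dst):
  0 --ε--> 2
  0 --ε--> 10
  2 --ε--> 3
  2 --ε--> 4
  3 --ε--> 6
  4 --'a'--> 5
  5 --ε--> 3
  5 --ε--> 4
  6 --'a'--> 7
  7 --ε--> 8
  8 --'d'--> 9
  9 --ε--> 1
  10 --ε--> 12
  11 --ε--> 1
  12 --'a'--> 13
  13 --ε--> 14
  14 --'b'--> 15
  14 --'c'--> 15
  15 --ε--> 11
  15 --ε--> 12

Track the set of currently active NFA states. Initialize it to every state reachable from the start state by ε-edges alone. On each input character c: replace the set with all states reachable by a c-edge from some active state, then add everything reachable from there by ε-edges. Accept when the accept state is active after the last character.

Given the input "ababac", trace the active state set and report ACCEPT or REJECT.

Answer: ACCEPT

Derivation:
S₀ = ε-closure({0}) = {0,2,3,4,6,10,12}
'a' @ 1: {3,4,5,6,7,8,13,14}
'b' @ 2: {1,11,12,15}  (accept∈set)
'a' @ 3: {13,14}
'b' @ 4: {1,11,12,15}  (accept∈set)
'a' @ 5: {13,14}
'c' @ 6: {1,11,12,15}  (accept∈set)
after full input: {1,11,12,15}  (accept=1 in)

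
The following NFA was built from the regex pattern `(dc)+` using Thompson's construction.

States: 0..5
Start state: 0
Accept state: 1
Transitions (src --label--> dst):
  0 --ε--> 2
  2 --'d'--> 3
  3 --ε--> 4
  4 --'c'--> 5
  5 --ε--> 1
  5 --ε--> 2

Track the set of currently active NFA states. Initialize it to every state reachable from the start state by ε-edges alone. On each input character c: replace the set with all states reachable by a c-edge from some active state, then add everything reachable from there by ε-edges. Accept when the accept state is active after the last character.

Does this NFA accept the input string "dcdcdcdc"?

start: ε-closure({0}) = {0,2}
'd' @ 1: {3,4}
'c' @ 2: {1,2,5}  ✓accept
'd' @ 3: {3,4}
'c' @ 4: {1,2,5}  ✓accept
'd' @ 5: {3,4}
'c' @ 6: {1,2,5}  ✓accept
'd' @ 7: {3,4}
'c' @ 8: {1,2,5}  ✓accept
after full input: {1,2,5}  (accept=1 in)

Answer: ACCEPT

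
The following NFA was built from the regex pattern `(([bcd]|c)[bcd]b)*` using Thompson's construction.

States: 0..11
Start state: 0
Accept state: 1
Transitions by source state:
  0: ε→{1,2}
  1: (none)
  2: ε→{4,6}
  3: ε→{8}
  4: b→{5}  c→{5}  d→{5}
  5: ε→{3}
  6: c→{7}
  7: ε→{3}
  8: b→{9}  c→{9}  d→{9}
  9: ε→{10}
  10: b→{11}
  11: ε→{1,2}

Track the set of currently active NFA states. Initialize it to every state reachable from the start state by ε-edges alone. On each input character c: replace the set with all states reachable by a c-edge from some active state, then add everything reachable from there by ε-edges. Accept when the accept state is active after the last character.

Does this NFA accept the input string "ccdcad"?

initial (ε-close {0}): {0,1,2,4,6}
'c' @ 1: {3,5,7,8}
'c' @ 2: {9,10}
'd' @ 3: {}  — state set empty
rest 'cad' ignored (set empty)
final: {}; accept 1 not in set

Answer: REJECT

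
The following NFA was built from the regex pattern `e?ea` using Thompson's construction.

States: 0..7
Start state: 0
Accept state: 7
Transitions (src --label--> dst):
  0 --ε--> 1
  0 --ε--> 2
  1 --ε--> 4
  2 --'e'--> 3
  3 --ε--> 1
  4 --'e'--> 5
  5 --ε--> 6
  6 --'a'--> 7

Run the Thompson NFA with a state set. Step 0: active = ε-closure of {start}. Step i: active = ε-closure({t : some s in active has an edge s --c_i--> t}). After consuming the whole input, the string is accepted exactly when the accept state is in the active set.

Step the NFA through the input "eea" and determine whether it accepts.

S₀ = ε-closure({0}) = {0,1,2,4}
'e' @ 1: {1,3,4,5,6}
'e' @ 2: {5,6}
'a' @ 3: {7}  (accept∈set)
final: {7}; accept 7 in set

Answer: ACCEPT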